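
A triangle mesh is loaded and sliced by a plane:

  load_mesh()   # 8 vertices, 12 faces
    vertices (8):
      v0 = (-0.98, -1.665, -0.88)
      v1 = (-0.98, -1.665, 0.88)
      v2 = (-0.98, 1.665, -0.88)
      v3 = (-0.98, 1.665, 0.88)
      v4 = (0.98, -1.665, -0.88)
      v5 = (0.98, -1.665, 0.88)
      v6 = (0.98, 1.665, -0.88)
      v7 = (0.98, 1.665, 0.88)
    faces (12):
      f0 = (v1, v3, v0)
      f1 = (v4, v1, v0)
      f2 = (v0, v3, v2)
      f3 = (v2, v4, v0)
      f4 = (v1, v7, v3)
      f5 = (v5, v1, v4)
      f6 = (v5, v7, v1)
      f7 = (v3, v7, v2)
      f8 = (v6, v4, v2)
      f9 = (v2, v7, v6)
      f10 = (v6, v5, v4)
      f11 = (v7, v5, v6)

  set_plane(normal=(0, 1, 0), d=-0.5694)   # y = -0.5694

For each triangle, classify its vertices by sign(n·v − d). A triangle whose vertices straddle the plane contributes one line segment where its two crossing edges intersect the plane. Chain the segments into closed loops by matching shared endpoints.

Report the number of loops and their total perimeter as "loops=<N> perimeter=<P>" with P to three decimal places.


loops=1 perimeter=7.440

Straddling triangles (8 of 12):
  (v1,v3,v0) [-+-] → (-0.98, -0.5694, 0.88)–(-0.98, -0.5694, -0.300944)  len=1.1809
  (v0,v3,v2) [-++] → (-0.98, -0.5694, -0.300944)–(-0.98, -0.5694, -0.88)  len=0.5791
  (v2,v4,v0) [+--] → (0.335142, -0.5694, -0.88)–(-0.98, -0.5694, -0.88)  len=1.3151
  (v1,v7,v3) [-++] → (-0.335142, -0.5694, 0.88)–(-0.98, -0.5694, 0.88)  len=0.6449
  (v5,v7,v1) [-+-] → (0.98, -0.5694, 0.88)–(-0.335142, -0.5694, 0.88)  len=1.3151
  (v6,v4,v2) [+-+] → (0.98, -0.5694, -0.88)–(0.335142, -0.5694, -0.88)  len=0.6449
  (v6,v5,v4) [+--] → (0.98, -0.5694, 0.300944)–(0.98, -0.5694, -0.88)  len=1.1809
  (v7,v5,v6) [+-+] → (0.98, -0.5694, 0.88)–(0.98, -0.5694, 0.300944)  len=0.5791

Chained into 1 loop(s):
  loop 1: 8 segments, perimeter = 7.4400
Total perimeter = 7.440


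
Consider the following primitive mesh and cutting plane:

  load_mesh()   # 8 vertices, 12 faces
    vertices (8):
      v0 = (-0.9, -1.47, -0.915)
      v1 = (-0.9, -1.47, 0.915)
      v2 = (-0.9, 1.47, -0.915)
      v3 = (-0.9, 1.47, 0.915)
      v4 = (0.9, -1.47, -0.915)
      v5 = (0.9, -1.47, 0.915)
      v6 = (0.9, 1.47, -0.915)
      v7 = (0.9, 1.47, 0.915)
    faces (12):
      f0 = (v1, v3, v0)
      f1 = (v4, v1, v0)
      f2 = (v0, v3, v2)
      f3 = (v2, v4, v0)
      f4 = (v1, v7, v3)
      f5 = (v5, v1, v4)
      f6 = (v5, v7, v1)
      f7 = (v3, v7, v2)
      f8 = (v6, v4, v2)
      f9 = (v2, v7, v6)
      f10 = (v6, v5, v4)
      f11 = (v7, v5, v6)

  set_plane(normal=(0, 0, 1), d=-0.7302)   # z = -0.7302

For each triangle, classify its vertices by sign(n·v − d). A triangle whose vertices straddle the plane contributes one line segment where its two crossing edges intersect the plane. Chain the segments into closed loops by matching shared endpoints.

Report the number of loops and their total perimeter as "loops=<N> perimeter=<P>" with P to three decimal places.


Straddling triangles (8 of 12):
  (v1,v3,v0) [++-] → (-0.9, -1.17311, -0.7302)–(-0.9, -1.47, -0.7302)  len=0.2969
  (v4,v1,v0) [-+-] → (0.71823, -1.47, -0.7302)–(-0.9, -1.47, -0.7302)  len=1.6182
  (v0,v3,v2) [-+-] → (-0.9, -1.17311, -0.7302)–(-0.9, 1.47, -0.7302)  len=2.6431
  (v5,v1,v4) [++-] → (0.71823, -1.47, -0.7302)–(0.9, -1.47, -0.7302)  len=0.1818
  (v3,v7,v2) [++-] → (-0.71823, 1.47, -0.7302)–(-0.9, 1.47, -0.7302)  len=0.1818
  (v2,v7,v6) [-+-] → (-0.71823, 1.47, -0.7302)–(0.9, 1.47, -0.7302)  len=1.6182
  (v6,v5,v4) [-+-] → (0.9, 1.17311, -0.7302)–(0.9, -1.47, -0.7302)  len=2.6431
  (v7,v5,v6) [++-] → (0.9, 1.17311, -0.7302)–(0.9, 1.47, -0.7302)  len=0.2969

Chained into 1 loop(s):
  loop 1: 8 segments, perimeter = 9.4800
Total perimeter = 9.480

loops=1 perimeter=9.480


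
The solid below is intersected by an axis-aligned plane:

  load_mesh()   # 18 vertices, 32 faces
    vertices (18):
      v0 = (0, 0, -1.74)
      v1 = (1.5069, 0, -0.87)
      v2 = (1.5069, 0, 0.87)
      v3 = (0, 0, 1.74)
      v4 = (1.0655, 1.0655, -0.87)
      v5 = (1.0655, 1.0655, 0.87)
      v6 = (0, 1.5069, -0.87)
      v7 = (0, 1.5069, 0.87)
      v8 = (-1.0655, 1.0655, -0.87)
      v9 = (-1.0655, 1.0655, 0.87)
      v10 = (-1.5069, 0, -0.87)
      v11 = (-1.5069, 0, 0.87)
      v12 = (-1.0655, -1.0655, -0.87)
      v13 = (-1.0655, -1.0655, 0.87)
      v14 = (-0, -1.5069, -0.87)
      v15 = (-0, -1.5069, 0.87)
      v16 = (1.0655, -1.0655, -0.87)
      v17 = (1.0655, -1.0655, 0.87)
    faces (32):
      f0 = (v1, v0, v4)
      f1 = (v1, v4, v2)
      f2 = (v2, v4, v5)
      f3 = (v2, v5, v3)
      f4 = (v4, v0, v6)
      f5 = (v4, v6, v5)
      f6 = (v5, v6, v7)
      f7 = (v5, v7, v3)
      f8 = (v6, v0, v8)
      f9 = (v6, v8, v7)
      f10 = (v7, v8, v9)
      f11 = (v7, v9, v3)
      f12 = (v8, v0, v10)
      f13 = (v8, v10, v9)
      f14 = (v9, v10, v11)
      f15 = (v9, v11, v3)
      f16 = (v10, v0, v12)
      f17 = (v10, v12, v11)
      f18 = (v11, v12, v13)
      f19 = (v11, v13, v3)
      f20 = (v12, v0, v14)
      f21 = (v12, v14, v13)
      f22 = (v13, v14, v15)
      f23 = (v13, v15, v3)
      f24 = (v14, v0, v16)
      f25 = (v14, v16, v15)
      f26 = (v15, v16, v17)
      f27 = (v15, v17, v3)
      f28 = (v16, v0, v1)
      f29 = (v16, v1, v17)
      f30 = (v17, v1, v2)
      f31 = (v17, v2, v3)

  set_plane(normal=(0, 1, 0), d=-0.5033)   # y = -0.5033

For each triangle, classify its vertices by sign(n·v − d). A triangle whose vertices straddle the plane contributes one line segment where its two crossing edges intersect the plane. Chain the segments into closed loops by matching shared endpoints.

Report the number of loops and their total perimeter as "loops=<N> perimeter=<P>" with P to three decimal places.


Straddling triangles (12 of 32):
  (v10,v0,v12) [++-] → (-0.5033, -0.5033, -1.32905)–(-1.2984, -0.5033, -0.87)  len=0.9181
  (v10,v12,v11) [+-+] → (-1.2984, -0.5033, -0.87)–(-1.2984, -0.5033, 0.0480929)  len=0.9181
  (v11,v12,v13) [+--] → (-1.2984, -0.5033, 0.0480929)–(-1.2984, -0.5033, 0.87)  len=0.8219
  (v11,v13,v3) [+-+] → (-1.2984, -0.5033, 0.87)–(-0.5033, -0.5033, 1.32905)  len=0.9181
  (v12,v0,v14) [-+-] → (-0.5033, -0.5033, -1.32905)–(0, -0.5033, -1.44942)  len=0.5175
  (v13,v15,v3) [--+] → (0, -0.5033, 1.44942)–(-0.5033, -0.5033, 1.32905)  len=0.5175
  (v14,v0,v16) [-+-] → (0, -0.5033, -1.44942)–(0.5033, -0.5033, -1.32905)  len=0.5175
  (v15,v17,v3) [--+] → (0.5033, -0.5033, 1.32905)–(0, -0.5033, 1.44942)  len=0.5175
  (v16,v0,v1) [-++] → (0.5033, -0.5033, -1.32905)–(1.2984, -0.5033, -0.87)  len=0.9181
  (v16,v1,v17) [-+-] → (1.2984, -0.5033, -0.87)–(1.2984, -0.5033, -0.0480929)  len=0.8219
  (v17,v1,v2) [-++] → (1.2984, -0.5033, -0.0480929)–(1.2984, -0.5033, 0.87)  len=0.9181
  (v17,v2,v3) [-++] → (1.2984, -0.5033, 0.87)–(0.5033, -0.5033, 1.32905)  len=0.9181

Chained into 1 loop(s):
  loop 1: 12 segments, perimeter = 9.2224
Total perimeter = 9.222

loops=1 perimeter=9.222


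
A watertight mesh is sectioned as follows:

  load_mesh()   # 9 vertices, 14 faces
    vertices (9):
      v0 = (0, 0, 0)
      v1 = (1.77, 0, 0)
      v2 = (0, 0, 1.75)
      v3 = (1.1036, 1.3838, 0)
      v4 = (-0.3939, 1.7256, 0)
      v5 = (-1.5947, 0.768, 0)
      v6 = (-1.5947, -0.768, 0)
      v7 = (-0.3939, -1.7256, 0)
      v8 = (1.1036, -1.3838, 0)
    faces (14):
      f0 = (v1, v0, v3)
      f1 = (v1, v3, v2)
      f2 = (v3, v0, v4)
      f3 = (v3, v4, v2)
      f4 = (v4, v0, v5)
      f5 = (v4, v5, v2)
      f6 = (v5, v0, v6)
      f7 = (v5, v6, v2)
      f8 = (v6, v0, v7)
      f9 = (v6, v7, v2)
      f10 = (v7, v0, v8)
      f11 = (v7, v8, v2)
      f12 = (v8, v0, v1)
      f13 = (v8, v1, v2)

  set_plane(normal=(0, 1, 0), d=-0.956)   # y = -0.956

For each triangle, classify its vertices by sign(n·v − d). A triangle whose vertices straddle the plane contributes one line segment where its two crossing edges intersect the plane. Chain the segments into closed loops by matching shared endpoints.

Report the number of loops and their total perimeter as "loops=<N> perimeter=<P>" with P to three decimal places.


loops=1 perimeter=5.830

Straddling triangles (6 of 14):
  (v6,v0,v7) [++-] → (-0.218225, -0.956, 0)–(-1.35895, -0.956, 0)  len=1.1407
  (v6,v7,v2) [+-+] → (-1.35895, -0.956, 0)–(-0.218225, -0.956, 0.780482)  len=1.3822
  (v7,v0,v8) [-+-] → (-0.218225, -0.956, 0)–(0.762423, -0.956, 0)  len=0.9806
  (v7,v8,v2) [--+] → (0.762423, -0.956, 0.54101)–(-0.218225, -0.956, 0.780482)  len=1.0095
  (v8,v0,v1) [-++] → (0.762423, -0.956, 0)–(1.30962, -0.956, 0)  len=0.5472
  (v8,v1,v2) [-++] → (1.30962, -0.956, 0)–(0.762423, -0.956, 0.54101)  len=0.7695

Chained into 1 loop(s):
  loop 1: 6 segments, perimeter = 5.8297
Total perimeter = 5.830


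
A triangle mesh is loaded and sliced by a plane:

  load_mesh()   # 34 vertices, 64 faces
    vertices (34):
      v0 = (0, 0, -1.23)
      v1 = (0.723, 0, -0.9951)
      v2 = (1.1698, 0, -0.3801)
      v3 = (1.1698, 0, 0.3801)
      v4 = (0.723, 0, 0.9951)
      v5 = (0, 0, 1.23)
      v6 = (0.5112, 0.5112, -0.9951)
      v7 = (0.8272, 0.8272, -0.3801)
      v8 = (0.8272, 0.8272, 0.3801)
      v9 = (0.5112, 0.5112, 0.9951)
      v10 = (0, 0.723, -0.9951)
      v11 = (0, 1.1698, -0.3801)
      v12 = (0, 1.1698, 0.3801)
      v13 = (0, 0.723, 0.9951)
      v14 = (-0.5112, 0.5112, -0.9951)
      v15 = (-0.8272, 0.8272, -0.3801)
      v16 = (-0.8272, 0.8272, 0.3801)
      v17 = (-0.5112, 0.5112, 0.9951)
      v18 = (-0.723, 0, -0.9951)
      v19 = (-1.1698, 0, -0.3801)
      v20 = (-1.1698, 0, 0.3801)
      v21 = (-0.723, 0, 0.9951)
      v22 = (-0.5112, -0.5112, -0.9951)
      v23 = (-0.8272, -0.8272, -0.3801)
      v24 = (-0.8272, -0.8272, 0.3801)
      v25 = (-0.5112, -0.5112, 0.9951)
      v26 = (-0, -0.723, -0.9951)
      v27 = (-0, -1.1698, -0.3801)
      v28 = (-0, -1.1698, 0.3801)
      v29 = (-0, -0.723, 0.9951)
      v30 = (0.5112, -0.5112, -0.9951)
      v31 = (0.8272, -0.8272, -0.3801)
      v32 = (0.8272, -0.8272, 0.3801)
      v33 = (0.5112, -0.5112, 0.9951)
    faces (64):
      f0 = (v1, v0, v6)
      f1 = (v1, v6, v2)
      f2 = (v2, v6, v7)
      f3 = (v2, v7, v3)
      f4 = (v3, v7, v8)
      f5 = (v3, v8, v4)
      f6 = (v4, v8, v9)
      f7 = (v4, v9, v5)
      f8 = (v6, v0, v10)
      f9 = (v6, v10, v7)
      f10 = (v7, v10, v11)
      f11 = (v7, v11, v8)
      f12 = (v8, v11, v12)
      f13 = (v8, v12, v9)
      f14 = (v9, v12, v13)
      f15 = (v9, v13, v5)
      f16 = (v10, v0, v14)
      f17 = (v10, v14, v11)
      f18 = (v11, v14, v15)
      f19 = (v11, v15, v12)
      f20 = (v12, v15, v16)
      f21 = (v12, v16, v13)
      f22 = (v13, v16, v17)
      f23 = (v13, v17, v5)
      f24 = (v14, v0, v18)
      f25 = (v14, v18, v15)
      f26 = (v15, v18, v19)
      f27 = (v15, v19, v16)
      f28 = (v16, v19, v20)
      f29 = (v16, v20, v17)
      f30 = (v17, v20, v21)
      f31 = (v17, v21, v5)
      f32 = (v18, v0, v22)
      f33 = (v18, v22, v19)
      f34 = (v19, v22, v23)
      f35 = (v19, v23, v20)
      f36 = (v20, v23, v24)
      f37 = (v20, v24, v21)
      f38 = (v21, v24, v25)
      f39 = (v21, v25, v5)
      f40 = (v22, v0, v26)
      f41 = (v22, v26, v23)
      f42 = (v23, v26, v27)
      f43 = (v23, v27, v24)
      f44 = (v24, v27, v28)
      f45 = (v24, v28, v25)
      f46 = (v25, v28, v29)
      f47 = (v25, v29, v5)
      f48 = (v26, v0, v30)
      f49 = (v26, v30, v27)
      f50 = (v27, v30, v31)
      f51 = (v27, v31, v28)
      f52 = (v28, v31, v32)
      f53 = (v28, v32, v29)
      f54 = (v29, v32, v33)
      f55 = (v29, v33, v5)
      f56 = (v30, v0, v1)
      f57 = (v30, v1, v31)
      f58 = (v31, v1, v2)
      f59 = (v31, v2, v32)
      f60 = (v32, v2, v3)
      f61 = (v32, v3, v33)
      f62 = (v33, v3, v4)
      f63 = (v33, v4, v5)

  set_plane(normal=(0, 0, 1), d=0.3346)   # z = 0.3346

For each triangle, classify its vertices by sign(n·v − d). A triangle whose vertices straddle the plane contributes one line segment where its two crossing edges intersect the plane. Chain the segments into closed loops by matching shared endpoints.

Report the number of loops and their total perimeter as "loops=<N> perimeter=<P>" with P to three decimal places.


Straddling triangles (16 of 64):
  (v2,v7,v3) [--+] → (1.14929, 0.0495101, 0.3346)–(1.1698, 0, 0.3346)  len=0.0536
  (v3,v7,v8) [+-+] → (1.14929, 0.0495101, 0.3346)–(0.8272, 0.8272, 0.3346)  len=0.8418
  (v7,v11,v8) [--+] → (0.77769, 0.847706, 0.3346)–(0.8272, 0.8272, 0.3346)  len=0.0536
  (v8,v11,v12) [+-+] → (0.77769, 0.847706, 0.3346)–(0, 1.1698, 0.3346)  len=0.8418
  (v11,v15,v12) [--+] → (-0.0495101, 1.14929, 0.3346)–(0, 1.1698, 0.3346)  len=0.0536
  (v12,v15,v16) [+-+] → (-0.0495101, 1.14929, 0.3346)–(-0.8272, 0.8272, 0.3346)  len=0.8418
  (v15,v19,v16) [--+] → (-0.847706, 0.77769, 0.3346)–(-0.8272, 0.8272, 0.3346)  len=0.0536
  (v16,v19,v20) [+-+] → (-0.847706, 0.77769, 0.3346)–(-1.1698, 0, 0.3346)  len=0.8418
  (v19,v23,v20) [--+] → (-1.14929, -0.0495101, 0.3346)–(-1.1698, 0, 0.3346)  len=0.0536
  (v20,v23,v24) [+-+] → (-1.14929, -0.0495101, 0.3346)–(-0.8272, -0.8272, 0.3346)  len=0.8418
  (v23,v27,v24) [--+] → (-0.77769, -0.847706, 0.3346)–(-0.8272, -0.8272, 0.3346)  len=0.0536
  (v24,v27,v28) [+-+] → (-0.77769, -0.847706, 0.3346)–(0, -1.1698, 0.3346)  len=0.8418
  (v27,v31,v28) [--+] → (0.0495101, -1.14929, 0.3346)–(0, -1.1698, 0.3346)  len=0.0536
  (v28,v31,v32) [+-+] → (0.0495101, -1.14929, 0.3346)–(0.8272, -0.8272, 0.3346)  len=0.8418
  (v31,v2,v32) [--+] → (0.847706, -0.77769, 0.3346)–(0.8272, -0.8272, 0.3346)  len=0.0536
  (v32,v2,v3) [+-+] → (0.847706, -0.77769, 0.3346)–(1.1698, 0, 0.3346)  len=0.8418

Chained into 1 loop(s):
  loop 1: 16 segments, perimeter = 7.1627
Total perimeter = 7.163

loops=1 perimeter=7.163


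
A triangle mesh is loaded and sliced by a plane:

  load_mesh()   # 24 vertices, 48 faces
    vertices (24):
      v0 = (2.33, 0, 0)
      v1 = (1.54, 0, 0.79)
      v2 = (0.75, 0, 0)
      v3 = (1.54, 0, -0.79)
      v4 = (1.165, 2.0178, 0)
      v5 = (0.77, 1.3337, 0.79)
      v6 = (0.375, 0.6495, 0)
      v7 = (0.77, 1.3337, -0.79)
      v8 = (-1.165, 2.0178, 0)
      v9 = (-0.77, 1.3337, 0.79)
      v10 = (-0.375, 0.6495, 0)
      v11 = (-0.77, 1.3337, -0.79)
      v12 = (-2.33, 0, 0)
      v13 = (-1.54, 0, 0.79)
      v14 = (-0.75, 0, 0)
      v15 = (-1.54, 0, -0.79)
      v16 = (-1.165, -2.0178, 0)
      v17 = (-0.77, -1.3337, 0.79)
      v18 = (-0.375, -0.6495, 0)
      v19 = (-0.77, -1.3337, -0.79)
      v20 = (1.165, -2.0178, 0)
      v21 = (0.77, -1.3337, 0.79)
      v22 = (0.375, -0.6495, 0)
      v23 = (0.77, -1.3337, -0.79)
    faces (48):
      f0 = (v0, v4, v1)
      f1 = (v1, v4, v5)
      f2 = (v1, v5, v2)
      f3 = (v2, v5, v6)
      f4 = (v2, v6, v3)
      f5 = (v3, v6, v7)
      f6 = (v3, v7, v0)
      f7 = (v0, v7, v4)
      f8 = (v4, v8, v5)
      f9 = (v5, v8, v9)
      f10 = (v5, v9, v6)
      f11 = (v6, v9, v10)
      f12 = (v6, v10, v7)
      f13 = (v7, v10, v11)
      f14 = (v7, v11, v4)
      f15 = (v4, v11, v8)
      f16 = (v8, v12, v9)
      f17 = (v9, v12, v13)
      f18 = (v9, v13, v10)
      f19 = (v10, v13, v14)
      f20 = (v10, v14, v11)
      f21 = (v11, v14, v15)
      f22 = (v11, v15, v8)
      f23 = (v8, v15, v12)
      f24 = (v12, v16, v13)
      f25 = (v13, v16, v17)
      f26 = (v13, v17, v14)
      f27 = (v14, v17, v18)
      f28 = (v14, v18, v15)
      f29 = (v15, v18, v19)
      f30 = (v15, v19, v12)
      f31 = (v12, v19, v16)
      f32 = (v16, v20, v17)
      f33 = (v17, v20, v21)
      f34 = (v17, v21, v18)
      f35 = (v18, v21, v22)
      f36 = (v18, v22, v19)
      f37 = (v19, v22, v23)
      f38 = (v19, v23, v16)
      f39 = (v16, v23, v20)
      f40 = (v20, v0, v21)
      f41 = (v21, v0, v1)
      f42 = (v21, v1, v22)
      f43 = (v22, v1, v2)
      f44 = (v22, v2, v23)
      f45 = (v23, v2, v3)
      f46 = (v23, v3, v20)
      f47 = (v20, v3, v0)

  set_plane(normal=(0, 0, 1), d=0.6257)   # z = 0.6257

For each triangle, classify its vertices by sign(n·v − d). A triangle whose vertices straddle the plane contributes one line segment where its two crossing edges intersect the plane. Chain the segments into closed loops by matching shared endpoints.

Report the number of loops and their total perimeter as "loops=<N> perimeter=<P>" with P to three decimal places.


loops=2 perimeter=18.480

Straddling triangles (24 of 48):
  (v0,v4,v1) [--+] → (1.46201, 0.419651, 0.6257)–(1.7043, 0, 0.6257)  len=0.4846
  (v1,v4,v5) [+-+] → (1.46201, 0.419651, 0.6257)–(0.85215, 1.47598, 0.6257)  len=1.2197
  (v1,v5,v2) [++-] → (0.765841, 1.05632, 0.6257)–(1.3757, 0, 0.6257)  len=1.2197
  (v2,v5,v6) [-+-] → (0.765841, 1.05632, 0.6257)–(0.68785, 1.1914, 0.6257)  len=0.1560
  (v4,v8,v5) [--+] → (0.367569, 1.47598, 0.6257)–(0.85215, 1.47598, 0.6257)  len=0.4846
  (v5,v8,v9) [+-+] → (0.367569, 1.47598, 0.6257)–(-0.85215, 1.47598, 0.6257)  len=1.2197
  (v5,v9,v6) [++-] → (-0.531869, 1.1914, 0.6257)–(0.68785, 1.1914, 0.6257)  len=1.2197
  (v6,v9,v10) [-+-] → (-0.531869, 1.1914, 0.6257)–(-0.68785, 1.1914, 0.6257)  len=0.1560
  (v8,v12,v9) [--+] → (-1.09444, 1.05632, 0.6257)–(-0.85215, 1.47598, 0.6257)  len=0.4846
  (v9,v12,v13) [+-+] → (-1.09444, 1.05632, 0.6257)–(-1.7043, 0, 0.6257)  len=1.2197
  (v9,v13,v10) [++-] → (-1.29771, 0.13508, 0.6257)–(-0.68785, 1.1914, 0.6257)  len=1.2197
  (v10,v13,v14) [-+-] → (-1.29771, 0.13508, 0.6257)–(-1.3757, 0, 0.6257)  len=0.1560
  (v12,v16,v13) [--+] → (-1.46201, -0.419651, 0.6257)–(-1.7043, 0, 0.6257)  len=0.4846
  (v13,v16,v17) [+-+] → (-1.46201, -0.419651, 0.6257)–(-0.85215, -1.47598, 0.6257)  len=1.2197
  (v13,v17,v14) [++-] → (-0.765841, -1.05632, 0.6257)–(-1.3757, 0, 0.6257)  len=1.2197
  (v14,v17,v18) [-+-] → (-0.765841, -1.05632, 0.6257)–(-0.68785, -1.1914, 0.6257)  len=0.1560
  (v16,v20,v17) [--+] → (-0.367569, -1.47598, 0.6257)–(-0.85215, -1.47598, 0.6257)  len=0.4846
  (v17,v20,v21) [+-+] → (-0.367569, -1.47598, 0.6257)–(0.85215, -1.47598, 0.6257)  len=1.2197
  (v17,v21,v18) [++-] → (0.531869, -1.1914, 0.6257)–(-0.68785, -1.1914, 0.6257)  len=1.2197
  (v18,v21,v22) [-+-] → (0.531869, -1.1914, 0.6257)–(0.68785, -1.1914, 0.6257)  len=0.1560
  (v20,v0,v21) [--+] → (1.09444, -1.05632, 0.6257)–(0.85215, -1.47598, 0.6257)  len=0.4846
  (v21,v0,v1) [+-+] → (1.09444, -1.05632, 0.6257)–(1.7043, 0, 0.6257)  len=1.2197
  (v21,v1,v22) [++-] → (1.29771, -0.13508, 0.6257)–(0.68785, -1.1914, 0.6257)  len=1.2197
  (v22,v1,v2) [-+-] → (1.29771, -0.13508, 0.6257)–(1.3757, 0, 0.6257)  len=0.1560

Chained into 2 loop(s):
  loop 1: 12 segments, perimeter = 10.2258
  loop 2: 12 segments, perimeter = 8.2542
Total perimeter = 18.480


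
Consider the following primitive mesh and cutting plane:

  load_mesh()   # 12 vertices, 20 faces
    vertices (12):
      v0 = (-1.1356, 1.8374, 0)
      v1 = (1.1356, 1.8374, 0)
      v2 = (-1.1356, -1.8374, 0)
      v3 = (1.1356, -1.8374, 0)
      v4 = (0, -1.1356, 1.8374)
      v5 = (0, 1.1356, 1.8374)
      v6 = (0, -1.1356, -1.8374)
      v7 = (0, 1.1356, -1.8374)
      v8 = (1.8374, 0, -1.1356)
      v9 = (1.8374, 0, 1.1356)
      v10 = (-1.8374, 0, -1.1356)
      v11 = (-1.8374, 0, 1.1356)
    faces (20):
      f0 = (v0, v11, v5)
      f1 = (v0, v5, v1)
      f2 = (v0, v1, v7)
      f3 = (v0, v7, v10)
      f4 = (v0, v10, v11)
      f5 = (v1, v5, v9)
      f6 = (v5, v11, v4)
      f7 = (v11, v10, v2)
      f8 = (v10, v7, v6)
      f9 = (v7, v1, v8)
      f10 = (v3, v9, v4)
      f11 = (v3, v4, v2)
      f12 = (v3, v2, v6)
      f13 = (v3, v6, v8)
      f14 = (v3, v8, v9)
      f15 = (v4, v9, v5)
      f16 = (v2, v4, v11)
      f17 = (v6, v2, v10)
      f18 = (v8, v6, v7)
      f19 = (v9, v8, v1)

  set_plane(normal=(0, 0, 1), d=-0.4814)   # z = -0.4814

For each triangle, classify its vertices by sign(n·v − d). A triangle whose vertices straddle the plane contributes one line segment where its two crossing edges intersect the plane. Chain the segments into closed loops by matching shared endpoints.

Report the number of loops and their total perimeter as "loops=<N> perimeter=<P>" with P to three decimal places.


loops=1 perimeter=11.251

Straddling triangles (10 of 20):
  (v0,v1,v7) [++-] → (0.838072, 1.65353, -0.4814)–(-0.838072, 1.65353, -0.4814)  len=1.6761
  (v0,v7,v10) [+--] → (-0.838072, 1.65353, -0.4814)–(-1.4331, 1.0585, -0.4814)  len=0.8415
  (v0,v10,v11) [+-+] → (-1.4331, 1.0585, -0.4814)–(-1.8374, 0, -0.4814)  len=1.1331
  (v11,v10,v2) [+-+] → (-1.8374, 0, -0.4814)–(-1.4331, -1.0585, -0.4814)  len=1.1331
  (v7,v1,v8) [-+-] → (0.838072, 1.65353, -0.4814)–(1.4331, 1.0585, -0.4814)  len=0.8415
  (v3,v2,v6) [++-] → (-0.838072, -1.65353, -0.4814)–(0.838072, -1.65353, -0.4814)  len=1.6761
  (v3,v6,v8) [+--] → (0.838072, -1.65353, -0.4814)–(1.4331, -1.0585, -0.4814)  len=0.8415
  (v3,v8,v9) [+-+] → (1.4331, -1.0585, -0.4814)–(1.8374, 0, -0.4814)  len=1.1331
  (v6,v2,v10) [-+-] → (-0.838072, -1.65353, -0.4814)–(-1.4331, -1.0585, -0.4814)  len=0.8415
  (v9,v8,v1) [+-+] → (1.8374, 0, -0.4814)–(1.4331, 1.0585, -0.4814)  len=1.1331

Chained into 1 loop(s):
  loop 1: 10 segments, perimeter = 11.2506
Total perimeter = 11.251


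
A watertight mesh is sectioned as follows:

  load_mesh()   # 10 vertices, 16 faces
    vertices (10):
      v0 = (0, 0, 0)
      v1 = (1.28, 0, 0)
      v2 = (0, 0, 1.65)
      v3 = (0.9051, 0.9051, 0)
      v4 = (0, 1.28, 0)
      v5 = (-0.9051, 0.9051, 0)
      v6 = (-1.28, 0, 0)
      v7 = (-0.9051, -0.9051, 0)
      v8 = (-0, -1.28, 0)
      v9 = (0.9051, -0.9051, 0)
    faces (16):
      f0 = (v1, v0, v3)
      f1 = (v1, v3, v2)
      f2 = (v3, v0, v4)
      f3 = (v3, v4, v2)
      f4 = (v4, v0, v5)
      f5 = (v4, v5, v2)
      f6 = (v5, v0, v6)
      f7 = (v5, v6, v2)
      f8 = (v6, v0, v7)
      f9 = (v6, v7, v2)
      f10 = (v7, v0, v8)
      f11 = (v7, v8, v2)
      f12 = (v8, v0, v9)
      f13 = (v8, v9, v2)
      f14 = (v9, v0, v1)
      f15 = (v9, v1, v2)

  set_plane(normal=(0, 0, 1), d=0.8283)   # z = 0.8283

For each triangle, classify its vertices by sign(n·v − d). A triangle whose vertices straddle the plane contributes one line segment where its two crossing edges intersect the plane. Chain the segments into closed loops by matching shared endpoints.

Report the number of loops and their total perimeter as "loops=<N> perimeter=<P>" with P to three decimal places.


Straddling triangles (8 of 16):
  (v1,v3,v2) [--+] → (0.45074, 0.45074, 0.8283)–(0.63744, 0, 0.8283)  len=0.4879
  (v3,v4,v2) [--+] → (0, 0.63744, 0.8283)–(0.45074, 0.45074, 0.8283)  len=0.4879
  (v4,v5,v2) [--+] → (-0.45074, 0.45074, 0.8283)–(0, 0.63744, 0.8283)  len=0.4879
  (v5,v6,v2) [--+] → (-0.63744, 0, 0.8283)–(-0.45074, 0.45074, 0.8283)  len=0.4879
  (v6,v7,v2) [--+] → (-0.45074, -0.45074, 0.8283)–(-0.63744, 0, 0.8283)  len=0.4879
  (v7,v8,v2) [--+] → (0, -0.63744, 0.8283)–(-0.45074, -0.45074, 0.8283)  len=0.4879
  (v8,v9,v2) [--+] → (0.45074, -0.45074, 0.8283)–(0, -0.63744, 0.8283)  len=0.4879
  (v9,v1,v2) [--+] → (0.63744, 0, 0.8283)–(0.45074, -0.45074, 0.8283)  len=0.4879

Chained into 1 loop(s):
  loop 1: 8 segments, perimeter = 3.9030
Total perimeter = 3.903

loops=1 perimeter=3.903


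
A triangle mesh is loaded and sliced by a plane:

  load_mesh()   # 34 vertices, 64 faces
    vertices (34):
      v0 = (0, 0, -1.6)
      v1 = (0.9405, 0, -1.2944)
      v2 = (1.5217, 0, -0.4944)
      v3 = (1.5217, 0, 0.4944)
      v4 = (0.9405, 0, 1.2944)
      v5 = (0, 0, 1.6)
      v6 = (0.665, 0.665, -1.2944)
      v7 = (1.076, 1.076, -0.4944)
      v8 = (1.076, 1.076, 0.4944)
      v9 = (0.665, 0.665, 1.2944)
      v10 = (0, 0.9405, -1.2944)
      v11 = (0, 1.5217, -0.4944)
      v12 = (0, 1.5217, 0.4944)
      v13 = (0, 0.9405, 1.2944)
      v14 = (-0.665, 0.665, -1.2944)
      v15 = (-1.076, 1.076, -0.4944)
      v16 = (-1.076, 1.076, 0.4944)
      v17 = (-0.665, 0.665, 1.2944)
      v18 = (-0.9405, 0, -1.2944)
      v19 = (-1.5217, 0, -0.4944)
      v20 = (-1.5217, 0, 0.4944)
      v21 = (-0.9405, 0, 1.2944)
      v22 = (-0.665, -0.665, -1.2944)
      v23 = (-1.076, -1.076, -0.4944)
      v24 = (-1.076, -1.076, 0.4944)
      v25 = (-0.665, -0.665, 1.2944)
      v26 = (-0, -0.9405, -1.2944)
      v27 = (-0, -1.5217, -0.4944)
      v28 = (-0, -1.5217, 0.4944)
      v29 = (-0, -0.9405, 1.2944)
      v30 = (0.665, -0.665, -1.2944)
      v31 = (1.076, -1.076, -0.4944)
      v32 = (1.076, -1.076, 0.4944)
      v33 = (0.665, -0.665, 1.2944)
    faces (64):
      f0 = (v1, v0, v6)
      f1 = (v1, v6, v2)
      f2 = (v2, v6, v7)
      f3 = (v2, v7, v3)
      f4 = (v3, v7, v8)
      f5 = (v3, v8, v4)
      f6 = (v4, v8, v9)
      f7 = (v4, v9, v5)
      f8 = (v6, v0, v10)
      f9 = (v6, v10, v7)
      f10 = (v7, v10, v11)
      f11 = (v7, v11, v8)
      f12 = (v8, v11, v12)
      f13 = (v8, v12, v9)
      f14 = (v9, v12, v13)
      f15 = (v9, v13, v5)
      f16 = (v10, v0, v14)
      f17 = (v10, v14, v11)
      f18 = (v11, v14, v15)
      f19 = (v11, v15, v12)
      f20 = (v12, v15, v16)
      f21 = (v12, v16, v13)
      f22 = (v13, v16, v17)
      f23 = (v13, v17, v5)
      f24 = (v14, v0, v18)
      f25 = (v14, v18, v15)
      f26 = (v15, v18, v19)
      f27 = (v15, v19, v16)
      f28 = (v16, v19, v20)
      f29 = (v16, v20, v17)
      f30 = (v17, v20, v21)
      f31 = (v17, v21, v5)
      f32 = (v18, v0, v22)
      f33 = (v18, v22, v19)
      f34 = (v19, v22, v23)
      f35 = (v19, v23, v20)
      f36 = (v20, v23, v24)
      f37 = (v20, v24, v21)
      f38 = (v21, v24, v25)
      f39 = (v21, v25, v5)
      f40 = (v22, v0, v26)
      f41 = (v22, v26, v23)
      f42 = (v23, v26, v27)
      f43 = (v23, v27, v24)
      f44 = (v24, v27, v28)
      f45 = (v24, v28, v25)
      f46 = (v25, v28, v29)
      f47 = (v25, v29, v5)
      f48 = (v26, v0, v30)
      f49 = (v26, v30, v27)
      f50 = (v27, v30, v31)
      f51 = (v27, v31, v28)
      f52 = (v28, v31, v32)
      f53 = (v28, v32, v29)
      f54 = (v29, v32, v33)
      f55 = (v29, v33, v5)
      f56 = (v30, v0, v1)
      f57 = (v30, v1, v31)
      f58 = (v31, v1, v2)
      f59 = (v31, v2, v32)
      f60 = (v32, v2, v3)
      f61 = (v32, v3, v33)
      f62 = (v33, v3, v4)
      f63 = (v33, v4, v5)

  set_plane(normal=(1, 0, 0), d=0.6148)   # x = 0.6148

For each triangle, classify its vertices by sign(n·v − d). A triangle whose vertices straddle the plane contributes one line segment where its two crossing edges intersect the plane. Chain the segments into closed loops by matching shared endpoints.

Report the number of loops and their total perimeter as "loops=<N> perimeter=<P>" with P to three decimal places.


loops=1 perimeter=8.713

Straddling triangles (20 of 64):
  (v1,v0,v6) [+-+] → (0.6148, 0, -1.40023)–(0.6148, 0.6148, -1.31747)  len=0.6203
  (v4,v9,v5) [++-] → (0.6148, 0.6148, 1.31747)–(0.6148, 0, 1.40023)  len=0.6203
  (v6,v0,v10) [+--] → (0.6148, 0.6148, -1.31747)–(0.6148, 0.685797, -1.2944)  len=0.0747
  (v6,v10,v7) [+-+] → (0.6148, 0.685797, -1.2944)–(0.6148, 1.01792, -0.8373)  len=0.5650
  (v7,v10,v11) [+--] → (0.6148, 1.01792, -0.8373)–(0.6148, 1.26704, -0.4944)  len=0.4238
  (v7,v11,v8) [+-+] → (0.6148, 1.26704, -0.4944)–(0.6148, 1.26704, 0.0705761)  len=0.5650
  (v8,v11,v12) [+--] → (0.6148, 1.26704, 0.0705761)–(0.6148, 1.26704, 0.4944)  len=0.4238
  (v8,v12,v9) [+-+] → (0.6148, 1.26704, 0.4944)–(0.6148, 0.729671, 1.23401)  len=0.9142
  (v9,v12,v13) [+--] → (0.6148, 0.729671, 1.23401)–(0.6148, 0.685797, 1.2944)  len=0.0746
  (v9,v13,v5) [+--] → (0.6148, 0.685797, 1.2944)–(0.6148, 0.6148, 1.31747)  len=0.0747
  (v26,v0,v30) [--+] → (0.6148, -0.6148, -1.31747)–(0.6148, -0.685797, -1.2944)  len=0.0747
  (v26,v30,v27) [-+-] → (0.6148, -0.685797, -1.2944)–(0.6148, -0.729671, -1.23401)  len=0.0746
  (v27,v30,v31) [-++] → (0.6148, -0.729671, -1.23401)–(0.6148, -1.26704, -0.4944)  len=0.9142
  (v27,v31,v28) [-+-] → (0.6148, -1.26704, -0.4944)–(0.6148, -1.26704, -0.0705761)  len=0.4238
  (v28,v31,v32) [-++] → (0.6148, -1.26704, -0.0705761)–(0.6148, -1.26704, 0.4944)  len=0.5650
  (v28,v32,v29) [-+-] → (0.6148, -1.26704, 0.4944)–(0.6148, -1.01792, 0.8373)  len=0.4238
  (v29,v32,v33) [-++] → (0.6148, -1.01792, 0.8373)–(0.6148, -0.685797, 1.2944)  len=0.5650
  (v29,v33,v5) [-+-] → (0.6148, -0.685797, 1.2944)–(0.6148, -0.6148, 1.31747)  len=0.0747
  (v30,v0,v1) [+-+] → (0.6148, -0.6148, -1.31747)–(0.6148, 0, -1.40023)  len=0.6203
  (v33,v4,v5) [++-] → (0.6148, 0, 1.40023)–(0.6148, -0.6148, 1.31747)  len=0.6203

Chained into 1 loop(s):
  loop 1: 20 segments, perimeter = 8.7130
Total perimeter = 8.713


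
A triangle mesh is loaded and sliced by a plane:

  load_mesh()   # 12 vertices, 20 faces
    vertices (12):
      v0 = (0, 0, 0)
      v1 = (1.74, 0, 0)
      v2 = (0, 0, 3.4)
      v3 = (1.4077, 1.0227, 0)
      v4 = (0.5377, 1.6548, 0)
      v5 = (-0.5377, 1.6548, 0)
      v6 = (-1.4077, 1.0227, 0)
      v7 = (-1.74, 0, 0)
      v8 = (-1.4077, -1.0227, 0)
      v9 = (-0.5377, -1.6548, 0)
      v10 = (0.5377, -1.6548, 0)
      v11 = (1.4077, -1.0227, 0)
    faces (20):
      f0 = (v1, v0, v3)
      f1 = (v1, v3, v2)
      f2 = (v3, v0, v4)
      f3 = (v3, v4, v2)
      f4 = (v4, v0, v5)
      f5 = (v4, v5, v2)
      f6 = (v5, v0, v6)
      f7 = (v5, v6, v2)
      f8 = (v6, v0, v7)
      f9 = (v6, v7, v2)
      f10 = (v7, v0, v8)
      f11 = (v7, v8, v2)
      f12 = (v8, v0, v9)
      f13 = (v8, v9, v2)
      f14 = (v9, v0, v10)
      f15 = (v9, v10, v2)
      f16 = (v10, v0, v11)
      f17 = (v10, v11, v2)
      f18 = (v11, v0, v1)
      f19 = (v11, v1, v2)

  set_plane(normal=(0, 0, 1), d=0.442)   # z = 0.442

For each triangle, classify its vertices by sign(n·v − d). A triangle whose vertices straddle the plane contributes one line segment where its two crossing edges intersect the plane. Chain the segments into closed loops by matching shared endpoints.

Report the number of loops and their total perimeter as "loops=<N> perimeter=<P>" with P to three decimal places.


loops=1 perimeter=9.356

Straddling triangles (10 of 20):
  (v1,v3,v2) [--+] → (1.2247, 0.889749, 0.442)–(1.5138, 0, 0.442)  len=0.9355
  (v3,v4,v2) [--+] → (0.467799, 1.43968, 0.442)–(1.2247, 0.889749, 0.442)  len=0.9356
  (v4,v5,v2) [--+] → (-0.467799, 1.43968, 0.442)–(0.467799, 1.43968, 0.442)  len=0.9356
  (v5,v6,v2) [--+] → (-1.2247, 0.889749, 0.442)–(-0.467799, 1.43968, 0.442)  len=0.9356
  (v6,v7,v2) [--+] → (-1.5138, 0, 0.442)–(-1.2247, 0.889749, 0.442)  len=0.9355
  (v7,v8,v2) [--+] → (-1.2247, -0.889749, 0.442)–(-1.5138, 0, 0.442)  len=0.9355
  (v8,v9,v2) [--+] → (-0.467799, -1.43968, 0.442)–(-1.2247, -0.889749, 0.442)  len=0.9356
  (v9,v10,v2) [--+] → (0.467799, -1.43968, 0.442)–(-0.467799, -1.43968, 0.442)  len=0.9356
  (v10,v11,v2) [--+] → (1.2247, -0.889749, 0.442)–(0.467799, -1.43968, 0.442)  len=0.9356
  (v11,v1,v2) [--+] → (1.5138, 0, 0.442)–(1.2247, -0.889749, 0.442)  len=0.9355

Chained into 1 loop(s):
  loop 1: 10 segments, perimeter = 9.3557
Total perimeter = 9.356


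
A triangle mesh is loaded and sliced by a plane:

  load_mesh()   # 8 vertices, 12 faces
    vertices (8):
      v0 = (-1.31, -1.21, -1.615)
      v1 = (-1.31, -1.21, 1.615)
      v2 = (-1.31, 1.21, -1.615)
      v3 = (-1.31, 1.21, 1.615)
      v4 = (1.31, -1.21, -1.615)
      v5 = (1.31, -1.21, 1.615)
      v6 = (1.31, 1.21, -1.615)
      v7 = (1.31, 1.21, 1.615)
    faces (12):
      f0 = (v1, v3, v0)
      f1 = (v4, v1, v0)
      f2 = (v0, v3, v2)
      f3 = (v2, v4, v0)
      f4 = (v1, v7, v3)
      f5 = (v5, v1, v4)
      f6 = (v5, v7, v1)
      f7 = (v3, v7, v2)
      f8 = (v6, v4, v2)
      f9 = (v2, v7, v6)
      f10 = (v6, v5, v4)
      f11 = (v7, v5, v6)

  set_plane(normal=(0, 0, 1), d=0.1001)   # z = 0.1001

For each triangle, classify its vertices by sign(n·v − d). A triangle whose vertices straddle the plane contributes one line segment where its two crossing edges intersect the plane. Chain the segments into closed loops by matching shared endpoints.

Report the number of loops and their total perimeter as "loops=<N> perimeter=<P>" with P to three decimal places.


Straddling triangles (8 of 12):
  (v1,v3,v0) [++-] → (-1.31, 0.0749975, 0.1001)–(-1.31, -1.21, 0.1001)  len=1.2850
  (v4,v1,v0) [-+-] → (-0.0811957, -1.21, 0.1001)–(-1.31, -1.21, 0.1001)  len=1.2288
  (v0,v3,v2) [-+-] → (-1.31, 0.0749975, 0.1001)–(-1.31, 1.21, 0.1001)  len=1.1350
  (v5,v1,v4) [++-] → (-0.0811957, -1.21, 0.1001)–(1.31, -1.21, 0.1001)  len=1.3912
  (v3,v7,v2) [++-] → (0.0811957, 1.21, 0.1001)–(-1.31, 1.21, 0.1001)  len=1.3912
  (v2,v7,v6) [-+-] → (0.0811957, 1.21, 0.1001)–(1.31, 1.21, 0.1001)  len=1.2288
  (v6,v5,v4) [-+-] → (1.31, -0.0749975, 0.1001)–(1.31, -1.21, 0.1001)  len=1.1350
  (v7,v5,v6) [++-] → (1.31, -0.0749975, 0.1001)–(1.31, 1.21, 0.1001)  len=1.2850

Chained into 1 loop(s):
  loop 1: 8 segments, perimeter = 10.0800
Total perimeter = 10.080

loops=1 perimeter=10.080


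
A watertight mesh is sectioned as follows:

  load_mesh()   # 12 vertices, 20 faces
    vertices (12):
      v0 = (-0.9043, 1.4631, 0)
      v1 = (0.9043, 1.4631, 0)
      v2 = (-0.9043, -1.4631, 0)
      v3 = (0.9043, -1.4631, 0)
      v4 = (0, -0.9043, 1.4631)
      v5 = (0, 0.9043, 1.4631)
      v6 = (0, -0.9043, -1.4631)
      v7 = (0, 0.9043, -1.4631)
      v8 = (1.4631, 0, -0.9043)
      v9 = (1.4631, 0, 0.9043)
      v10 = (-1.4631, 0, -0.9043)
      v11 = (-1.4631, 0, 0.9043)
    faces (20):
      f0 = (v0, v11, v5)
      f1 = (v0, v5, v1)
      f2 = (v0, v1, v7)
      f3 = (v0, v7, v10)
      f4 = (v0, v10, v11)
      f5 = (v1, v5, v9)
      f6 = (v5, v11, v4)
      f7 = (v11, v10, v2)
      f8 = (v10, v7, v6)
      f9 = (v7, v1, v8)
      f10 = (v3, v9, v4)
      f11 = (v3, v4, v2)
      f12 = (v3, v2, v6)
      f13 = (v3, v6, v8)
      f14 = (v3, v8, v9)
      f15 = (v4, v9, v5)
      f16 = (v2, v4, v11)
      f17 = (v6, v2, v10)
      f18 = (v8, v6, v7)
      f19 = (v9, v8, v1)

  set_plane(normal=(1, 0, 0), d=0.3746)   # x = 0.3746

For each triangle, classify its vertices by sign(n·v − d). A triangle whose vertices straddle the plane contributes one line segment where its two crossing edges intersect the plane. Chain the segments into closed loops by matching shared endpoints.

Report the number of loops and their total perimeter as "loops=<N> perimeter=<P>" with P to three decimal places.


loops=1 perimeter=8.980

Straddling triangles (10 of 20):
  (v0,v5,v1) [--+] → (0.3746, 1.13578, 0.857021)–(0.3746, 1.4631, 0)  len=0.9174
  (v0,v1,v7) [-+-] → (0.3746, 1.4631, 0)–(0.3746, 1.13578, -0.857021)  len=0.9174
  (v1,v5,v9) [+-+] → (0.3746, 1.13578, 0.857021)–(0.3746, 0.672771, 1.32003)  len=0.6548
  (v7,v1,v8) [-++] → (0.3746, 1.13578, -0.857021)–(0.3746, 0.672771, -1.32003)  len=0.6548
  (v3,v9,v4) [++-] → (0.3746, -0.672771, 1.32003)–(0.3746, -1.13578, 0.857021)  len=0.6548
  (v3,v4,v2) [+--] → (0.3746, -1.13578, 0.857021)–(0.3746, -1.4631, 0)  len=0.9174
  (v3,v2,v6) [+--] → (0.3746, -1.4631, 0)–(0.3746, -1.13578, -0.857021)  len=0.9174
  (v3,v6,v8) [+-+] → (0.3746, -1.13578, -0.857021)–(0.3746, -0.672771, -1.32003)  len=0.6548
  (v4,v9,v5) [-+-] → (0.3746, -0.672771, 1.32003)–(0.3746, 0.672771, 1.32003)  len=1.3455
  (v8,v6,v7) [+--] → (0.3746, -0.672771, -1.32003)–(0.3746, 0.672771, -1.32003)  len=1.3455

Chained into 1 loop(s):
  loop 1: 10 segments, perimeter = 8.9799
Total perimeter = 8.980


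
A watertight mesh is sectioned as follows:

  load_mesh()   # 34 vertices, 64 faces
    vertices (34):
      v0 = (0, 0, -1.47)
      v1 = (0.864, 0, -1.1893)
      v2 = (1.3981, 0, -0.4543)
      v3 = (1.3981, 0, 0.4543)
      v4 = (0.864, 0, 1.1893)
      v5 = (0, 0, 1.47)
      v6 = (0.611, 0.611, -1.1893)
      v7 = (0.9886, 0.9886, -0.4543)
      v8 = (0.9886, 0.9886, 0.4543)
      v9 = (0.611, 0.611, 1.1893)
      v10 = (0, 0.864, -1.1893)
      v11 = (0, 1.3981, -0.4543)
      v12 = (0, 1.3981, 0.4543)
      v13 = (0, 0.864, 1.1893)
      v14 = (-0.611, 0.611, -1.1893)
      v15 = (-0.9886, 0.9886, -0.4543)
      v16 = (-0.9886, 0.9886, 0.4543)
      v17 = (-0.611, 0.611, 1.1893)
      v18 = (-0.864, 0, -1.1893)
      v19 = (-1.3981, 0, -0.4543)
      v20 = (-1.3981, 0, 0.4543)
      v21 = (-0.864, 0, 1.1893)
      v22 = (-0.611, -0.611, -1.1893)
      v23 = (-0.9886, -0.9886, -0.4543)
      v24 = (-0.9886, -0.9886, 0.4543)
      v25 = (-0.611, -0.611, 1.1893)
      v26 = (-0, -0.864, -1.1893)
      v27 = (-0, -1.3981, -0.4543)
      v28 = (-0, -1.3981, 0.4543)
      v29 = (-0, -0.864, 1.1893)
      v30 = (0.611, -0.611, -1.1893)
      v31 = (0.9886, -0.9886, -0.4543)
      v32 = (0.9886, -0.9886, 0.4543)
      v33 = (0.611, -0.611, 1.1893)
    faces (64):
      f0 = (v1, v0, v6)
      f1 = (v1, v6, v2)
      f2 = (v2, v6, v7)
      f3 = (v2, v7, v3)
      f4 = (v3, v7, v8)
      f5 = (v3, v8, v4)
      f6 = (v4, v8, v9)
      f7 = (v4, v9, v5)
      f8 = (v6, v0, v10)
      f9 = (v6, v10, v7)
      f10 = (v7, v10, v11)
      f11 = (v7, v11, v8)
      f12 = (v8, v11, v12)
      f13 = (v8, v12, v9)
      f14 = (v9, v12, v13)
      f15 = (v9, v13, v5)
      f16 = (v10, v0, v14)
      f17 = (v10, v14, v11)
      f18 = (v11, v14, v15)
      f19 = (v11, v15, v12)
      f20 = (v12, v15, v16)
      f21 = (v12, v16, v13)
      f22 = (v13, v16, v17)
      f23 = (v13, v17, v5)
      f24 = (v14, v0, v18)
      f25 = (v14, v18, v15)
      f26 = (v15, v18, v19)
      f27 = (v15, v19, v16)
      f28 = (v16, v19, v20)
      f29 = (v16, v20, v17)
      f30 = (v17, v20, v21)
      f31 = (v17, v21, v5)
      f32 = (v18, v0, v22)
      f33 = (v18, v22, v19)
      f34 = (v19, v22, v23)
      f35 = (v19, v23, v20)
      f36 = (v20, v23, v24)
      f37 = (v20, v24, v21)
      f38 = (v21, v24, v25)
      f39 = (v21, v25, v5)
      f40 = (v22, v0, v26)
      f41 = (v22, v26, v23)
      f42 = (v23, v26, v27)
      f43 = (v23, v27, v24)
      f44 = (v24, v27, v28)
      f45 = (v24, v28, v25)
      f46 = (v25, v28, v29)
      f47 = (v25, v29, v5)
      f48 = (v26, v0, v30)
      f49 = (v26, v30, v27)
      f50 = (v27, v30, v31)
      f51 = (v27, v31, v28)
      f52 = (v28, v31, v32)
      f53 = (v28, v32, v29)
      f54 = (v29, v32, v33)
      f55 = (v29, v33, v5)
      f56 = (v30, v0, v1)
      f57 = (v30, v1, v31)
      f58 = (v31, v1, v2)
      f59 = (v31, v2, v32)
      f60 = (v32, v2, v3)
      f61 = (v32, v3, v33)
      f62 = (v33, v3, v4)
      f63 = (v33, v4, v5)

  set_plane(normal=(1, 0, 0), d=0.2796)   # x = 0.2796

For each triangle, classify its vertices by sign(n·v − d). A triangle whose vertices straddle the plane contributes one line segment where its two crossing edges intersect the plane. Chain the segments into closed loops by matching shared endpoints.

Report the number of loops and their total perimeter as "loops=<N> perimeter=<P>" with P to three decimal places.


Straddling triangles (20 of 64):
  (v1,v0,v6) [+-+] → (0.2796, 0, -1.37916)–(0.2796, 0.2796, -1.34155)  len=0.2821
  (v4,v9,v5) [++-] → (0.2796, 0.2796, 1.34155)–(0.2796, 0, 1.37916)  len=0.2821
  (v6,v0,v10) [+--] → (0.2796, 0.2796, -1.34155)–(0.2796, 0.748225, -1.1893)  len=0.4927
  (v6,v10,v7) [+-+] → (0.2796, 0.748225, -1.1893)–(0.2796, 0.89924, -0.981424)  len=0.2569
  (v7,v10,v11) [+--] → (0.2796, 0.89924, -0.981424)–(0.2796, 1.28228, -0.4543)  len=0.6516
  (v7,v11,v8) [+-+] → (0.2796, 1.28228, -0.4543)–(0.2796, 1.28228, -0.197326)  len=0.2570
  (v8,v11,v12) [+--] → (0.2796, 1.28228, -0.197326)–(0.2796, 1.28228, 0.4543)  len=0.6516
  (v8,v12,v9) [+-+] → (0.2796, 1.28228, 0.4543)–(0.2796, 1.03791, 0.790644)  len=0.4157
  (v9,v12,v13) [+--] → (0.2796, 1.03791, 0.790644)–(0.2796, 0.748225, 1.1893)  len=0.4928
  (v9,v13,v5) [+--] → (0.2796, 0.748225, 1.1893)–(0.2796, 0.2796, 1.34155)  len=0.4927
  (v26,v0,v30) [--+] → (0.2796, -0.2796, -1.34155)–(0.2796, -0.748225, -1.1893)  len=0.4927
  (v26,v30,v27) [-+-] → (0.2796, -0.748225, -1.1893)–(0.2796, -1.03791, -0.790644)  len=0.4928
  (v27,v30,v31) [-++] → (0.2796, -1.03791, -0.790644)–(0.2796, -1.28228, -0.4543)  len=0.4157
  (v27,v31,v28) [-+-] → (0.2796, -1.28228, -0.4543)–(0.2796, -1.28228, 0.197326)  len=0.6516
  (v28,v31,v32) [-++] → (0.2796, -1.28228, 0.197326)–(0.2796, -1.28228, 0.4543)  len=0.2570
  (v28,v32,v29) [-+-] → (0.2796, -1.28228, 0.4543)–(0.2796, -0.89924, 0.981424)  len=0.6516
  (v29,v32,v33) [-++] → (0.2796, -0.89924, 0.981424)–(0.2796, -0.748225, 1.1893)  len=0.2569
  (v29,v33,v5) [-+-] → (0.2796, -0.748225, 1.1893)–(0.2796, -0.2796, 1.34155)  len=0.4927
  (v30,v0,v1) [+-+] → (0.2796, -0.2796, -1.34155)–(0.2796, 0, -1.37916)  len=0.2821
  (v33,v4,v5) [++-] → (0.2796, 0, 1.37916)–(0.2796, -0.2796, 1.34155)  len=0.2821

Chained into 1 loop(s):
  loop 1: 20 segments, perimeter = 8.5508
Total perimeter = 8.551

loops=1 perimeter=8.551
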